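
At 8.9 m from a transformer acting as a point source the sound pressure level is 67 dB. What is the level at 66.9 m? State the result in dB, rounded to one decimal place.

49.5 dB

Spherical spreading from a point source gives a 20·log₁₀(r₂/r₁) drop.
L₂ = 67 − 20·log₁₀(66.9/8.9) = 67 − 17.521 = 49.48 dB.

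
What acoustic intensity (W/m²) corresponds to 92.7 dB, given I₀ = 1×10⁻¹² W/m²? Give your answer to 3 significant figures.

0.00186 W/m²

I/I₀ = 10^(92.7/10) = 1.862e+09, so I = 1.862e+09 × 10⁻¹² W/m².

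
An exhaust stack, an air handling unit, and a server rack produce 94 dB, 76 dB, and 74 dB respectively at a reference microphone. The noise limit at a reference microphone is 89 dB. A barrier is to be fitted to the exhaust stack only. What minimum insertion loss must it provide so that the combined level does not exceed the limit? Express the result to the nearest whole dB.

The untreated sources together contribute 10^(76/10) + 10^(74/10) = 6.493e+07, i.e. 78.12 dB.
The limit corresponds to 10^(89/10) = 7.943e+08; subtracting the fixed part leaves 7.294e+08 for the exhaust stack, i.e. 88.63 dB.
Required insertion loss = 94 − 88.63 = 5.37 dB.

5 dB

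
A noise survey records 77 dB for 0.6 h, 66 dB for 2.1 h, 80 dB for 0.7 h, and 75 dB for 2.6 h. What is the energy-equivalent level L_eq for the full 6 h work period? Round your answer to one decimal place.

75.0 dB

L_eq = 10·log₁₀[(1/T)·Σ tᵢ·10^(Lᵢ/10)] with T = 6 h.
Σ tᵢ·10^(Lᵢ/10) = 0.6·10^(77/10) + 2.1·10^(66/10) + 0.7·10^(80/10) + 2.6·10^(75/10) = 1.907e+08.
L_eq = 10·log₁₀(1.907e+08/6) = 75.02 dB.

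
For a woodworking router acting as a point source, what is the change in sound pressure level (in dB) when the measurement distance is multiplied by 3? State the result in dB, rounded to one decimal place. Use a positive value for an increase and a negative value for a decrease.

Point-source spreading: ΔL = −20·log₁₀(r₂/r₁).
ΔL = −20·log₁₀(3) = -9.54 dB.

-9.5 dB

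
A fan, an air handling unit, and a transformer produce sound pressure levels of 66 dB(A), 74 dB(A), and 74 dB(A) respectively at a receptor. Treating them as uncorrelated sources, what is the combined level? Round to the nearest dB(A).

For uncorrelated sources the intensities add, so convert each level to linear form, sum, and take 10·log₁₀ of the total.
Σ 10^(L/10) = 10^(66/10) + 10^(74/10) + 10^(74/10) = 5.422e+07.
L_total = 10·log₁₀(5.422e+07) = 77.34 dB(A).

77 dB(A)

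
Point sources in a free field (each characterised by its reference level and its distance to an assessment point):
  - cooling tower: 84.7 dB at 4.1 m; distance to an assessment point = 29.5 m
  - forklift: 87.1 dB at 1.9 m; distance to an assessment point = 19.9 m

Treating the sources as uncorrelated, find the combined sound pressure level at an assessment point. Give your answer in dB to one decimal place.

Propagate each source to the receiver with L = L_ref − 20·log₁₀(r/r_ref), then add intensities.
cooling tower: 84.7 − 20·log₁₀(29.5/4.1) = 84.7 − 17.14 = 67.56 dB.
forklift: 87.1 − 20·log₁₀(19.9/1.9) = 87.1 − 20.40 = 66.70 dB.
Σ 10^(L/10) = 1.038e+07 → L_total = 10·log₁₀(1.038e+07) = 70.16 dB.

70.2 dB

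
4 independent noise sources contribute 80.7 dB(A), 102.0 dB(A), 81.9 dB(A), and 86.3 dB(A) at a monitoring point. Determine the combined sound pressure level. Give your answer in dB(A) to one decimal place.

For uncorrelated sources the intensities add, so convert each level to linear form, sum, and take 10·log₁₀ of the total.
Σ 10^(L/10) = 10^(80.7/10) + 10^(102.0/10) + 10^(81.9/10) + 10^(86.3/10) = 1.655e+10.
L_total = 10·log₁₀(1.655e+10) = 102.19 dB(A).

102.2 dB(A)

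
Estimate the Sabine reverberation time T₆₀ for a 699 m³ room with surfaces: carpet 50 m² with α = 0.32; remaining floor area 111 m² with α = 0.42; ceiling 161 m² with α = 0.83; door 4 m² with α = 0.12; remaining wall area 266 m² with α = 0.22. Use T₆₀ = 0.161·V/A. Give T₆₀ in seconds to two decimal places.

0.44 s

A = Σ Sᵢαᵢ = 50·0.32 + 111·0.42 + 161·0.83 + 4·0.12 + 266·0.22 = 255.25 m².
T₆₀ = 0.161 × 699 / 255.25 = 0.441 s.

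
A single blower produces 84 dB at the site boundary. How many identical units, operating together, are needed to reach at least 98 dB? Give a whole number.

26

The shortfall is 98 − 84 = 14.0 dB, and N units add 10·log₁₀ N, so need 10·log₁₀ N ≥ 14.0.
N ≥ 10^(14.0/10) = 25.119, so N = 26.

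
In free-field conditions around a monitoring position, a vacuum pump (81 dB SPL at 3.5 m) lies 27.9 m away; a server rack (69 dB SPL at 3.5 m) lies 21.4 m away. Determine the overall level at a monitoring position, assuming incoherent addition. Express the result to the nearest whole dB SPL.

First find each source's level at the receiver (point-source: −20·log₁₀(r/r_ref)), then combine on an intensity basis.
vacuum pump: 81 − 20·log₁₀(27.9/3.5) = 81 − 18.03 = 62.97 dB SPL.
server rack: 69 − 20·log₁₀(21.4/3.5) = 69 − 15.73 = 53.27 dB SPL.
Σ 10^(L/10) = 2.194e+06 → L_total = 10·log₁₀(2.194e+06) = 63.41 dB SPL.

63 dB SPL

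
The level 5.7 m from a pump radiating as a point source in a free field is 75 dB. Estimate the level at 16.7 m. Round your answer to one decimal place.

65.7 dB

For a point source, L₂ = L₁ − 20·log₁₀(r₂/r₁).
L₂ = 75 − 20·log₁₀(16.7/5.7) = 75 − 9.337 = 65.66 dB.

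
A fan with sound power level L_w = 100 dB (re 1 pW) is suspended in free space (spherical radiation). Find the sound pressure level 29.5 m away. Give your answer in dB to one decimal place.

Free-field spherical radiation: L_p = L_w − 10·log₁₀(4π·r²), r = 29.5 m.
4π·r² = 1.094e+04 m², 10·log₁₀ of that is 40.389 dB.
L_p = 100 − 40.389 = 59.61 dB.

59.6 dB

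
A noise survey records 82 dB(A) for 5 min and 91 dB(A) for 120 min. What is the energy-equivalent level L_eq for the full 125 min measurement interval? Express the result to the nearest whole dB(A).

The energy average is taken in the linear domain: L_eq = 10·log₁₀[(Σ tᵢ·10^(Lᵢ/10))/T], T = 125 min.
Σ tᵢ·10^(Lᵢ/10) = 5·10^(82/10) + 120·10^(91/10) = 1.519e+11.
L_eq = 10·log₁₀(1.519e+11/125) = 90.85 dB(A).

91 dB(A)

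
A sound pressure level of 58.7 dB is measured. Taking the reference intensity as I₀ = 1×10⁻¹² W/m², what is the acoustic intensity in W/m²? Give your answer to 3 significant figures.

L = 10·log₁₀(I/I₀) ⇒ I = I₀·10^(L/10) = 10⁻¹² × 10^5.87.

7.41e-07 W/m²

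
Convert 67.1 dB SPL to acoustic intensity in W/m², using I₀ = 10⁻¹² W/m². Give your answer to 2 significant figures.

I = I₀·10^(L/10) = 10⁻¹² × 10^(67.1/10) = 10^(-5.290).

5.1e-06 W/m²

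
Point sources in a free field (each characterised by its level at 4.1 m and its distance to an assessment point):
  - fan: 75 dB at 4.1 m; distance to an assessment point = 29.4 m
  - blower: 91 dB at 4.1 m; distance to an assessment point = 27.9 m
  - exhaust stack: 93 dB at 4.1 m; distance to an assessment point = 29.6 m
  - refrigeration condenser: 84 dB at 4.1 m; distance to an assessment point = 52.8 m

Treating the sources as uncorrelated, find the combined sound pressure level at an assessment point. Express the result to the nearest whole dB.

First find each source's level at the receiver (point-source: −20·log₁₀(r/r_ref)), then combine on an intensity basis.
fan: 75 − 20·log₁₀(29.4/4.1) = 75 − 17.11 = 57.89 dB.
blower: 91 − 20·log₁₀(27.9/4.1) = 91 − 16.66 = 74.34 dB.
exhaust stack: 93 − 20·log₁₀(29.6/4.1) = 93 − 17.17 = 75.83 dB.
refrigeration condenser: 84 − 20·log₁₀(52.8/4.1) = 84 − 22.20 = 61.80 dB.
Σ 10^(L/10) = 6.760e+07 → L_total = 10·log₁₀(6.760e+07) = 78.30 dB.

78 dB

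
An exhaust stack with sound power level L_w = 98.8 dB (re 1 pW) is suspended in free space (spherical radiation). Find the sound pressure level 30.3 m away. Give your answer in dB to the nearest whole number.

58 dB

Free-field spherical radiation: L_p = L_w − 10·log₁₀(4π·r²), r = 30.3 m.
4π·r² = 1.154e+04 m², 10·log₁₀ of that is 40.621 dB.
L_p = 98.8 − 40.621 = 58.18 dB.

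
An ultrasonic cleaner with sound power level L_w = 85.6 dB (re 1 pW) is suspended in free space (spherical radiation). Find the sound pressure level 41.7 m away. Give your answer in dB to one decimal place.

The power spreads over a sphere of area 4π·r², so L_p = L_w − 10·log₁₀(4π·r²).
4π·r² = 2.185e+04 m², 10·log₁₀ of that is 43.395 dB.
L_p = 85.6 − 43.395 = 42.21 dB.

42.2 dB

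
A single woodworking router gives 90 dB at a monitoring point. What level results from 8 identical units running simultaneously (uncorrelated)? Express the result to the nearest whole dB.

With 8 equal, uncorrelated contributions the intensity is 8× that of one unit, giving a rise of 10·log₁₀ 8.
L_total = 90 + 10·log₁₀(8) = 90 + 9.031 = 99.03 dB.

99 dB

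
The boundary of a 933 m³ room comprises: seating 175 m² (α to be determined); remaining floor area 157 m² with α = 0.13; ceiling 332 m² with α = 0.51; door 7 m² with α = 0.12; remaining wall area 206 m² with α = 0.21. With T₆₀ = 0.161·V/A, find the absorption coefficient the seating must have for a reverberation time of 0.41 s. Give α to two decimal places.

From T₆₀ = 0.161·V/A, the target T₆₀ = 0.41 s needs A = 0.161·933/0.41 = 366.37 m².
Absorption from the other surfaces = 157·0.13 + 332·0.51 + 7·0.12 + 206·0.21 = 233.83 m², so the seating must supply 132.54 m² over 175 m².
α = 132.54/175 = 0.757.

0.76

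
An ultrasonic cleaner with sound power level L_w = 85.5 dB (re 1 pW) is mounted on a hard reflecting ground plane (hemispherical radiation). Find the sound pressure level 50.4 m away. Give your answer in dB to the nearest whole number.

L_p = L_w − 10·log₁₀(2π·r²) with r = 50.4 m.
2π·r² = 1.596e+04 m², 10·log₁₀ of that is 42.030 dB.
L_p = 85.5 − 42.030 = 43.47 dB.

43 dB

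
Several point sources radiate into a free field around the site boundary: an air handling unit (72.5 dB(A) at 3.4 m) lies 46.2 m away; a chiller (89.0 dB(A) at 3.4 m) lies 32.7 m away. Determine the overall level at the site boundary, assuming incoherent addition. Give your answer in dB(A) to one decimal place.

69.4 dB(A)

First find each source's level at the receiver (point-source: −20·log₁₀(r/r_ref)), then combine on an intensity basis.
air handling unit: 72.5 − 20·log₁₀(46.2/3.4) = 72.5 − 22.66 = 49.84 dB(A).
chiller: 89.0 − 20·log₁₀(32.7/3.4) = 89.0 − 19.66 = 69.34 dB(A).
Σ 10^(L/10) = 8.684e+06 → L_total = 10·log₁₀(8.684e+06) = 69.39 dB(A).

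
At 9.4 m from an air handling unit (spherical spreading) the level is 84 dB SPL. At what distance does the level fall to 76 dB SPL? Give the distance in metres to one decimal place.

23.6 m

For a point source L₁ − L₂ = 20·log₁₀(r₂/r₁), so r₂ = r₁·10^((L₁−L₂)/20).
r₂ = 9.4·10^((84−76)/20) = 9.4·10^(8.0/20) = 23.61 m.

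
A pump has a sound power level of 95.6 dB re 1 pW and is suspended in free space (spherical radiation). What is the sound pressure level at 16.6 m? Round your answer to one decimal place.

60.2 dB

The power spreads over a sphere of area 4π·r², so L_p = L_w − 10·log₁₀(4π·r²).
4π·r² = 3463 m², 10·log₁₀ of that is 35.394 dB.
L_p = 95.6 − 35.394 = 60.21 dB.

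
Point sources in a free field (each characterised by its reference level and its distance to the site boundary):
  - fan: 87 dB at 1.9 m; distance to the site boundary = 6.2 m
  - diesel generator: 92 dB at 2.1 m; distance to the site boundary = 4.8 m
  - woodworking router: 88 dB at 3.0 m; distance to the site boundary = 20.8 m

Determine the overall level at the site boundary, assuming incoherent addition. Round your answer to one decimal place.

85.6 dB

Apply inverse-square spreading to bring every level to the receiver, then sum 10^(L/10).
fan: 87 − 20·log₁₀(6.2/1.9) = 87 − 10.27 = 76.73 dB.
diesel generator: 92 − 20·log₁₀(4.8/2.1) = 92 − 7.18 = 84.82 dB.
woodworking router: 88 − 20·log₁₀(20.8/3.0) = 88 − 16.82 = 71.18 dB.
Σ 10^(L/10) = 3.636e+08 → L_total = 10·log₁₀(3.636e+08) = 85.61 dB.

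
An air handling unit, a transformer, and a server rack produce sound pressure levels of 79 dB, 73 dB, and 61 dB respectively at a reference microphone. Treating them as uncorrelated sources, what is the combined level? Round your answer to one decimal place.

80.0 dB

Incoherent sources combine by intensity addition: L_total = 10·log₁₀(Σ 10^(L_i/10)).
Σ 10^(L/10) = 10^(79/10) + 10^(73/10) + 10^(61/10) = 1.006e+08.
L_total = 10·log₁₀(1.006e+08) = 80.03 dB.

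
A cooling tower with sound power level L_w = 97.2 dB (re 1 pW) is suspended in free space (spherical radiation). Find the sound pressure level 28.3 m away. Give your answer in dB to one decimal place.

57.2 dB

The power spreads over a sphere of area 4π·r², so L_p = L_w − 10·log₁₀(4π·r²).
4π·r² = 1.006e+04 m², 10·log₁₀ of that is 40.028 dB.
L_p = 97.2 − 40.028 = 57.17 dB.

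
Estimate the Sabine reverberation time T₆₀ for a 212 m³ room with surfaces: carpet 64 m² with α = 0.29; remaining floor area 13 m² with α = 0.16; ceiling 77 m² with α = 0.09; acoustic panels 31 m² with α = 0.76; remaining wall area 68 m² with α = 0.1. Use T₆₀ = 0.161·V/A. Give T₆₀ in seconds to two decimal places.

0.59 s

Summing Sᵢαᵢ: 64·0.29 + 13·0.16 + 77·0.09 + 31·0.76 + 68·0.1 = 57.93 m².
T₆₀ = 0.161·V/A = 0.161·212/57.93 = 0.589 s.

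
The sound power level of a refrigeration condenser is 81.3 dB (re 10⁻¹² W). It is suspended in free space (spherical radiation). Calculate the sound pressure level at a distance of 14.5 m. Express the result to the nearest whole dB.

47 dB

The power spreads over a sphere of area 4π·r², so L_p = L_w − 10·log₁₀(4π·r²).
4π·r² = 2642 m², 10·log₁₀ of that is 34.219 dB.
L_p = 81.3 − 34.219 = 47.08 dB.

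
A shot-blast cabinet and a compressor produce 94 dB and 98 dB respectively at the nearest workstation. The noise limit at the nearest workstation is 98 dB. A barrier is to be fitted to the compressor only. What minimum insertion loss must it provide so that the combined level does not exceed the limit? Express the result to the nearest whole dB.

2 dB

Everything except the compressor sums to 10^(94/10) = 2.512e+09 in linear terms, 94.00 dB.
The limit corresponds to 10^(98/10) = 6.310e+09; subtracting the fixed part leaves 3.798e+09 for the compressor, i.e. 95.80 dB.
Required insertion loss = 98 − 95.80 = 2.20 dB.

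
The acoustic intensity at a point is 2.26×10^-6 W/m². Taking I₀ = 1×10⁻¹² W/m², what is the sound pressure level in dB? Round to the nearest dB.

I/I₀ = 2.26×10^-6/10⁻¹² = 2.26×10^6, and L = 10·log₁₀(I/I₀).
L = 10·(0.3541 + 6) = 63.54 dB.

64 dB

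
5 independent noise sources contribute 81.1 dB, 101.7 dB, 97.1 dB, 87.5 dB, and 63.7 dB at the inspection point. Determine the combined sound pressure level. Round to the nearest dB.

103 dB

For uncorrelated sources the intensities add, so convert each level to linear form, sum, and take 10·log₁₀ of the total.
Σ 10^(L/10) = 10^(81.1/10) + 10^(101.7/10) + 10^(97.1/10) + 10^(87.5/10) + 10^(63.7/10) = 2.061e+10.
L_total = 10·log₁₀(2.061e+10) = 103.14 dB.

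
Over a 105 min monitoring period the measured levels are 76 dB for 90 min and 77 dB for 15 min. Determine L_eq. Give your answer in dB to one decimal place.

The energy average is taken in the linear domain: L_eq = 10·log₁₀[(Σ tᵢ·10^(Lᵢ/10))/T], T = 105 min.
Σ tᵢ·10^(Lᵢ/10) = 90·10^(76/10) + 15·10^(77/10) = 4.335e+09.
L_eq = 10·log₁₀(4.335e+09/105) = 76.16 dB.

76.2 dB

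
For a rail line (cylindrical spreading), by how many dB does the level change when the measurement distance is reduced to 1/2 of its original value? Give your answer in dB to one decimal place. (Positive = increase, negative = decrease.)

A line source loses 3 dB per doubling of distance; generally ΔL = −10·log₁₀(r₂/r₁).
ΔL = −10·log₁₀(0.5) = +3.01 dB.

+3.0 dB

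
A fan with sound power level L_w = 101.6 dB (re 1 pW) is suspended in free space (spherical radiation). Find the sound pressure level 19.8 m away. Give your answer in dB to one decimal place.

64.7 dB

Free-field spherical radiation: L_p = L_w − 10·log₁₀(4π·r²), r = 19.8 m.
4π·r² = 4927 m², 10·log₁₀ of that is 36.925 dB.
L_p = 101.6 − 36.925 = 64.67 dB.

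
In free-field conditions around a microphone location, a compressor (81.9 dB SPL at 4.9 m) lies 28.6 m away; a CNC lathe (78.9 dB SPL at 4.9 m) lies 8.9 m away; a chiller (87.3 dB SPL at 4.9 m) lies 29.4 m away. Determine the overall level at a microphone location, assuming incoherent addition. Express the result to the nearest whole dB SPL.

Propagate each source to the receiver with L = L_ref − 20·log₁₀(r/r_ref), then add intensities.
compressor: 81.9 − 20·log₁₀(28.6/4.9) = 81.9 − 15.32 = 66.58 dB SPL.
CNC lathe: 78.9 − 20·log₁₀(8.9/4.9) = 78.9 − 5.18 = 73.72 dB SPL.
chiller: 87.3 − 20·log₁₀(29.4/4.9) = 87.3 − 15.56 = 71.74 dB SPL.
Σ 10^(L/10) = 4.299e+07 → L_total = 10·log₁₀(4.299e+07) = 76.33 dB SPL.

76 dB SPL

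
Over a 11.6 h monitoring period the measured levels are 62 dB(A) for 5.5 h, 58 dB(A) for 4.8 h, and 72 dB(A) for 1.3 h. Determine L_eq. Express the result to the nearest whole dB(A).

64 dB(A)

Weight each interval's intensity by its duration and average over T = 11.6 h:
Σ tᵢ·10^(Lᵢ/10) = 5.5·10^(62/10) + 4.8·10^(58/10) + 1.3·10^(72/10) = 3.235e+07.
L_eq = 10·log₁₀(3.235e+07/11.6) = 64.45 dB(A).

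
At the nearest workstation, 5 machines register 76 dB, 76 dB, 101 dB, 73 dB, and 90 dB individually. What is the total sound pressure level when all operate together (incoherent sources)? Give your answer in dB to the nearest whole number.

Incoherent sources combine by intensity addition: L_total = 10·log₁₀(Σ 10^(L_i/10)).
Σ 10^(L/10) = 10^(76/10) + 10^(76/10) + 10^(101/10) + 10^(73/10) + 10^(90/10) = 1.369e+10.
L_total = 10·log₁₀(1.369e+10) = 101.36 dB.

101 dB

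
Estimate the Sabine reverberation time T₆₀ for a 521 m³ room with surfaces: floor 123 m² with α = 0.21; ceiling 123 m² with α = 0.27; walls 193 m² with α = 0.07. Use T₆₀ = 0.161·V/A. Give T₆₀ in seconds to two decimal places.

Total absorption A = 123·0.21 + 123·0.27 + 193·0.07 = 72.55 m² sabins.
T₆₀ = 0.161 × 521 / 72.55 = 1.156 s.

1.16 s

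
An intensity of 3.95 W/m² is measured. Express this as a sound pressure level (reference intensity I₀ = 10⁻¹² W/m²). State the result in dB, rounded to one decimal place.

126.0 dB

Dividing by I₀ shifts the exponent by 12: I/I₀ = 3.95×10^12.
L = 10·(0.5966 + 12) = 125.97 dB.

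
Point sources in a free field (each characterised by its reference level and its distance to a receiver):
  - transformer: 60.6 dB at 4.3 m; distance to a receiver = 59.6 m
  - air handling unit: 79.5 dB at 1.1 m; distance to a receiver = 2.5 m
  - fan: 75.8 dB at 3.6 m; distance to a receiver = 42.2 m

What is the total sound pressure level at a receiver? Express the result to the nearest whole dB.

72 dB

Apply inverse-square spreading to bring every level to the receiver, then sum 10^(L/10).
transformer: 60.6 − 20·log₁₀(59.6/4.3) = 60.6 − 22.84 = 37.76 dB.
air handling unit: 79.5 − 20·log₁₀(2.5/1.1) = 79.5 − 7.13 = 72.37 dB.
fan: 75.8 − 20·log₁₀(42.2/3.6) = 75.8 − 21.38 = 54.42 dB.
Σ 10^(L/10) = 1.754e+07 → L_total = 10·log₁₀(1.754e+07) = 72.44 dB.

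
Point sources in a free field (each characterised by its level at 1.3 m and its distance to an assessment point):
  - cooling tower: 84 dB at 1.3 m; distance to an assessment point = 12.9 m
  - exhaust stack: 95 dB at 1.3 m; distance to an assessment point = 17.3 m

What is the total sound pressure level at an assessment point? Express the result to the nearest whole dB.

Propagate each source to the receiver with L = L_ref − 20·log₁₀(r/r_ref), then add intensities.
cooling tower: 84 − 20·log₁₀(12.9/1.3) = 84 − 19.93 = 64.07 dB.
exhaust stack: 95 − 20·log₁₀(17.3/1.3) = 95 − 22.48 = 72.52 dB.
Σ 10^(L/10) = 2.041e+07 → L_total = 10·log₁₀(2.041e+07) = 73.10 dB.

73 dB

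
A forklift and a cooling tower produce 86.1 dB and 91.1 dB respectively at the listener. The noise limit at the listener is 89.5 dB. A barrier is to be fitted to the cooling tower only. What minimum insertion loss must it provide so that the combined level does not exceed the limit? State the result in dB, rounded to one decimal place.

4.3 dB

Everything except the cooling tower sums to 10^(86.1/10) = 4.074e+08 in linear terms, 86.10 dB.
To meet 89.5 dB overall, the treated cooling tower may contribute at most 10^(89.5/10) − 4.074e+08 = 4.839e+08, i.e. 86.85 dB.
Required insertion loss = 91.1 − 86.85 = 4.25 dB.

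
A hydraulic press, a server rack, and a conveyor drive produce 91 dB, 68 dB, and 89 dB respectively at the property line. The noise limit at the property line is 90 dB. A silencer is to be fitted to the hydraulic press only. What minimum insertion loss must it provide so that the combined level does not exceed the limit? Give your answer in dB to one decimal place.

The untreated sources together contribute 10^(68/10) + 10^(89/10) = 8.006e+08, i.e. 89.03 dB.
The limit corresponds to 10^(90/10) = 1.000e+09; subtracting the fixed part leaves 1.994e+08 for the hydraulic press, i.e. 83.00 dB.
So the hydraulic press must be reduced from 91 to 83.00 dB: IL = 8.00 dB.

8.0 dB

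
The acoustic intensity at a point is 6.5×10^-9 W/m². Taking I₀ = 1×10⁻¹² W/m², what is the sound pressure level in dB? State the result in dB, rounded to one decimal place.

38.1 dB

Dividing by I₀ shifts the exponent by 12: I/I₀ = 6.5×10^3.
L = 10·(0.8129 + 3) = 38.13 dB.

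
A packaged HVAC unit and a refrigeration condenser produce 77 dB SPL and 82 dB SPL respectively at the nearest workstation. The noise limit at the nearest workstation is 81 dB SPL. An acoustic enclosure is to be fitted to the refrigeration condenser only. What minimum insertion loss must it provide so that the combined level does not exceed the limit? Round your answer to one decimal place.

The untreated sources together contribute 10^(77/10) = 5.012e+07, i.e. 77.00 dB SPL.
To meet 81 dB SPL overall, the treated refrigeration condenser may contribute at most 10^(81/10) − 5.012e+07 = 7.577e+07, i.e. 78.80 dB SPL.
So the refrigeration condenser must be reduced from 82 to 78.80 dB SPL: IL = 3.20 dB.

3.2 dB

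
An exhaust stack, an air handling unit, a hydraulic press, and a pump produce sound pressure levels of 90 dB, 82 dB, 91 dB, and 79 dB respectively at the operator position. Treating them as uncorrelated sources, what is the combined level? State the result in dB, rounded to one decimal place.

Incoherent sources combine by intensity addition: L_total = 10·log₁₀(Σ 10^(L_i/10)).
Σ 10^(L/10) = 10^(90/10) + 10^(82/10) + 10^(91/10) + 10^(79/10) = 2.497e+09.
L_total = 10·log₁₀(2.497e+09) = 93.97 dB.

94.0 dB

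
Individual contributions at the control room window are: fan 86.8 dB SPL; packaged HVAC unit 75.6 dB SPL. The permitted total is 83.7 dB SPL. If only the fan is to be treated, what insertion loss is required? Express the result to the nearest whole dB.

4 dB

Fixed contribution from the other source: Σ 10^(L/10) = 10^(75.6/10) = 3.631e+07 (75.60 dB SPL).
The limit corresponds to 10^(83.7/10) = 2.344e+08; subtracting the fixed part leaves 1.981e+08 for the fan, i.e. 82.97 dB SPL.
So the fan must be reduced from 86.8 to 82.97 dB SPL: IL = 3.83 dB.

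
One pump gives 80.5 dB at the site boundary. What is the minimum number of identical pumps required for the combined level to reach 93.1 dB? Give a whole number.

19

The shortfall is 93.1 − 80.5 = 12.6 dB, and N units add 10·log₁₀ N, so need 10·log₁₀ N ≥ 12.6.
N ≥ 10^(12.6/10) = 18.197, so N = 19.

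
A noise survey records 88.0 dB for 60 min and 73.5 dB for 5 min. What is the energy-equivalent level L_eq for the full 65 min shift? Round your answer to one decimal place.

87.7 dB

Weight each interval's intensity by its duration and average over T = 65 min:
Σ tᵢ·10^(Lᵢ/10) = 60·10^(88.0/10) + 5·10^(73.5/10) = 3.797e+10.
L_eq = 10·log₁₀(3.797e+10/65) = 87.67 dB.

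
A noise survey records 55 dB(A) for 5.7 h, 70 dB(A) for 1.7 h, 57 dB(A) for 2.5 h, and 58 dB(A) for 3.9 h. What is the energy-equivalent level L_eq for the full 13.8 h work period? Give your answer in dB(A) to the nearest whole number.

The energy average is taken in the linear domain: L_eq = 10·log₁₀[(Σ tᵢ·10^(Lᵢ/10))/T], T = 13.8 h.
Σ tᵢ·10^(Lᵢ/10) = 5.7·10^(55/10) + 1.7·10^(70/10) + 2.5·10^(57/10) + 3.9·10^(58/10) = 2.252e+07.
L_eq = 10·log₁₀(2.252e+07/13.8) = 62.13 dB(A).

62 dB(A)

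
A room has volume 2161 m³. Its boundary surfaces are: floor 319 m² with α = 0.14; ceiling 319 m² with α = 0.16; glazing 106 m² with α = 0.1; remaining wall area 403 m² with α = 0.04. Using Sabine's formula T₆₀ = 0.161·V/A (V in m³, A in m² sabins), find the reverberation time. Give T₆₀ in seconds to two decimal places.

2.84 s

Summing Sᵢαᵢ: 319·0.14 + 319·0.16 + 106·0.1 + 403·0.04 = 122.42 m².
T₆₀ = 0.161 × 2161 / 122.42 = 2.842 s.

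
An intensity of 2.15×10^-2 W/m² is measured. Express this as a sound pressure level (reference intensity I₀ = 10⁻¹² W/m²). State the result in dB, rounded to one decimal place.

103.3 dB

L = 10·log₁₀(I/I₀) = 10·log₁₀(2.15×10^-2/10⁻¹²) = 10·log₁₀(2.15×10^10).
L = 10·(0.3324 + 10) = 103.32 dB.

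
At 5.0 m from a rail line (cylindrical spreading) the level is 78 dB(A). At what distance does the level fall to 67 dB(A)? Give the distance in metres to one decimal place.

Line-source spreading drops the level by 10·log₁₀(r₂/r₁); inverting, r₂/r₁ = 10^(ΔL/10).
r₂ = 5.0·10^((78−67)/10) = 5.0·10^(11.0/10) = 62.95 m.

62.9 m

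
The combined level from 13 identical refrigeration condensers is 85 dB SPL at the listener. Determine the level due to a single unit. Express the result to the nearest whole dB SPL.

74 dB SPL

For N identical incoherent sources L_total = L₁ + 10·log₁₀ N, so L₁ = 85 − 10·log₁₀(13) = 85 − 11.139.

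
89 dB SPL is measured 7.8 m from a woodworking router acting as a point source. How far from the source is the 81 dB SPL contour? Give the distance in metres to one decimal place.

19.6 m

For a point source L₁ − L₂ = 20·log₁₀(r₂/r₁), so r₂ = r₁·10^((L₁−L₂)/20).
r₂ = 7.8·10^((89−81)/20) = 7.8·10^(8.0/20) = 19.59 m.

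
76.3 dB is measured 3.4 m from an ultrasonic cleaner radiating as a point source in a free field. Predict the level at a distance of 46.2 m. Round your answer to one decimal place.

Point-source attenuation: ΔL = 20·log₁₀(r₂/r₁) = 20·log₁₀(46.2/3.4) = 22.663 dB.
L₂ = 76.3 − 20·log₁₀(46.2/3.4) = 76.3 − 22.663 = 53.64 dB.

53.6 dB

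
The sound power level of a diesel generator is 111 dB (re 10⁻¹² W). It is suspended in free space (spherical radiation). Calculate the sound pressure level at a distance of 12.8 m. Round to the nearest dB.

L_p = L_w − 10·log₁₀(4π·r²) with r = 12.8 m.
4π·r² = 2059 m², 10·log₁₀ of that is 33.136 dB.
L_p = 111 − 33.136 = 77.86 dB.

78 dB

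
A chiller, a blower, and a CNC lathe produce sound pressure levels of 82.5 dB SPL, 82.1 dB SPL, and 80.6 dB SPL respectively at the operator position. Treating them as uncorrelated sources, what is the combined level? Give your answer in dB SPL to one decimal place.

For uncorrelated sources the intensities add, so convert each level to linear form, sum, and take 10·log₁₀ of the total.
Σ 10^(L/10) = 10^(82.5/10) + 10^(82.1/10) + 10^(80.6/10) = 4.548e+08.
L_total = 10·log₁₀(4.548e+08) = 86.58 dB SPL.

86.6 dB SPL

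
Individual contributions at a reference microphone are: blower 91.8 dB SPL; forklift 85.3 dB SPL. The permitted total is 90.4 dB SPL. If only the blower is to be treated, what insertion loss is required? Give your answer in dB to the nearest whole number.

3 dB

Everything except the blower sums to 10^(85.3/10) = 3.388e+08 in linear terms, 85.30 dB SPL.
The limit corresponds to 10^(90.4/10) = 1.096e+09; subtracting the fixed part leaves 7.576e+08 for the blower, i.e. 88.79 dB SPL.
So the blower must be reduced from 91.8 to 88.79 dB SPL: IL = 3.01 dB.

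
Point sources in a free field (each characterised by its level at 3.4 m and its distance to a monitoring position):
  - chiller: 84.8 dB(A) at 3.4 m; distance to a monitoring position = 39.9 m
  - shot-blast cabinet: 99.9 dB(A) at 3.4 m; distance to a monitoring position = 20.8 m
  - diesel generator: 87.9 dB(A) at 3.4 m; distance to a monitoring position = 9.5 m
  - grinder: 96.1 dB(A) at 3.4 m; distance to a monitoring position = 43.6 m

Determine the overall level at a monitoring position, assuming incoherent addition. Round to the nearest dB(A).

86 dB(A)

Apply inverse-square spreading to bring every level to the receiver, then sum 10^(L/10).
chiller: 84.8 − 20·log₁₀(39.9/3.4) = 84.8 − 21.39 = 63.41 dB(A).
shot-blast cabinet: 99.9 − 20·log₁₀(20.8/3.4) = 99.9 − 15.73 = 84.17 dB(A).
diesel generator: 87.9 − 20·log₁₀(9.5/3.4) = 87.9 − 8.92 = 78.98 dB(A).
grinder: 96.1 − 20·log₁₀(43.6/3.4) = 96.1 − 22.16 = 73.94 dB(A).
Σ 10^(L/10) = 3.671e+08 → L_total = 10·log₁₀(3.671e+08) = 85.65 dB(A).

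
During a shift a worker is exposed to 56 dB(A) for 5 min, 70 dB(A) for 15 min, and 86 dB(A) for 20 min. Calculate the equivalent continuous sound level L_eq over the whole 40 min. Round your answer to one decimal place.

The energy average is taken in the linear domain: L_eq = 10·log₁₀[(Σ tᵢ·10^(Lᵢ/10))/T], T = 40 min.
Σ tᵢ·10^(Lᵢ/10) = 5·10^(56/10) + 15·10^(70/10) + 20·10^(86/10) = 8.114e+09.
L_eq = 10·log₁₀(8.114e+09/40) = 83.07 dB(A).

83.1 dB(A)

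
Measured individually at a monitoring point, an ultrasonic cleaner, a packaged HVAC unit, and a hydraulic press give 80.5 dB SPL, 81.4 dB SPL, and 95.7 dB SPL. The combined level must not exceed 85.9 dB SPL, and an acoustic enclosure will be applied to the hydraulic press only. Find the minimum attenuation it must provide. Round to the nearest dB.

The untreated sources together contribute 10^(80.5/10) + 10^(81.4/10) = 2.502e+08, i.e. 83.98 dB SPL.
The limit corresponds to 10^(85.9/10) = 3.890e+08; subtracting the fixed part leaves 1.388e+08 for the hydraulic press, i.e. 81.42 dB SPL.
So the hydraulic press must be reduced from 95.7 to 81.42 dB SPL: IL = 14.28 dB.

14 dB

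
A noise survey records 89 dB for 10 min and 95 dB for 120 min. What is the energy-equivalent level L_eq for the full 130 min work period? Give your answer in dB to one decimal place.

94.7 dB

The energy average is taken in the linear domain: L_eq = 10·log₁₀[(Σ tᵢ·10^(Lᵢ/10))/T], T = 130 min.
Σ tᵢ·10^(Lᵢ/10) = 10·10^(89/10) + 120·10^(95/10) = 3.874e+11.
L_eq = 10·log₁₀(3.874e+11/130) = 94.74 dB.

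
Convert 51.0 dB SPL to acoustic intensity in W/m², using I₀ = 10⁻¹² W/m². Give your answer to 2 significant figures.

L = 10·log₁₀(I/I₀) ⇒ I = I₀·10^(L/10) = 10⁻¹² × 10^5.10.

1.3e-07 W/m²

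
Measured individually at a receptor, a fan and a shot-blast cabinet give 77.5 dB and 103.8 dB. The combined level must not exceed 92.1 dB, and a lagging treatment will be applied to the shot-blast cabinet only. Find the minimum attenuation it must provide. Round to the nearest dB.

The untreated sources together contribute 10^(77.5/10) = 5.623e+07, i.e. 77.50 dB.
The limit corresponds to 10^(92.1/10) = 1.622e+09; subtracting the fixed part leaves 1.566e+09 for the shot-blast cabinet, i.e. 91.95 dB.
Required insertion loss = 103.8 − 91.95 = 11.85 dB.

12 dB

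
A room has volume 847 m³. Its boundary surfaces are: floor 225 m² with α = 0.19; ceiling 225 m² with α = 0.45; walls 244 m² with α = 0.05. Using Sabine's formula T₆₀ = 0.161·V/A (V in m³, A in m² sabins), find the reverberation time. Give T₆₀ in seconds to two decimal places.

0.87 s

Total absorption A = 225·0.19 + 225·0.45 + 244·0.05 = 156.20 m² sabins.
T₆₀ = 0.161·V/A = 0.161·847/156.20 = 0.873 s.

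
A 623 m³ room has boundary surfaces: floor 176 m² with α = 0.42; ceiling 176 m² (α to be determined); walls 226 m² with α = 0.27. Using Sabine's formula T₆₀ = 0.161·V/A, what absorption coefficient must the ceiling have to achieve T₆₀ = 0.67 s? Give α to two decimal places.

0.08

A = 0.161·V/T₆₀ = 0.161·623/0.67 = 149.71 m² sabins.
Absorption from the other surfaces = 176·0.42 + 226·0.27 = 134.94 m², so the ceiling must supply 14.77 m² over 176 m².
α = 14.77/176 = 0.084.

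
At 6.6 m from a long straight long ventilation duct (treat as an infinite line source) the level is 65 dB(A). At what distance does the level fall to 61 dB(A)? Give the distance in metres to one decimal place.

For a line source L₁ − L₂ = 10·log₁₀(r₂/r₁), so r₂ = r₁·10^((L₁−L₂)/10).
r₂ = 6.6·10^((65−61)/10) = 6.6·10^(4.0/10) = 16.58 m.

16.6 m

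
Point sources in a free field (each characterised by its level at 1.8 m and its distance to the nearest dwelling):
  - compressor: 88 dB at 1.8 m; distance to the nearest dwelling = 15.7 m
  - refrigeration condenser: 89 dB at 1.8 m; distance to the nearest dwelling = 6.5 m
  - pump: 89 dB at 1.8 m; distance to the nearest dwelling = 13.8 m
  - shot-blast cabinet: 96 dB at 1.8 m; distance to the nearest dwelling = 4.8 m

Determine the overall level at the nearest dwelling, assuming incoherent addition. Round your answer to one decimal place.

Propagate each source to the receiver with L = L_ref − 20·log₁₀(r/r_ref), then add intensities.
compressor: 88 − 20·log₁₀(15.7/1.8) = 88 − 18.81 = 69.19 dB.
refrigeration condenser: 89 − 20·log₁₀(6.5/1.8) = 89 − 11.15 = 77.85 dB.
pump: 89 − 20·log₁₀(13.8/1.8) = 89 − 17.69 = 71.31 dB.
shot-blast cabinet: 96 − 20·log₁₀(4.8/1.8) = 96 − 8.52 = 87.48 dB.
Σ 10^(L/10) = 6.426e+08 → L_total = 10·log₁₀(6.426e+08) = 88.08 dB.

88.1 dB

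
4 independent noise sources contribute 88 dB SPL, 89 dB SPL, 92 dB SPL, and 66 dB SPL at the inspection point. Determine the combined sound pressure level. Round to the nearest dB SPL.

95 dB SPL

Incoherent sources combine by intensity addition: L_total = 10·log₁₀(Σ 10^(L_i/10)).
Σ 10^(L/10) = 10^(88/10) + 10^(89/10) + 10^(92/10) + 10^(66/10) = 3.014e+09.
L_total = 10·log₁₀(3.014e+09) = 94.79 dB SPL.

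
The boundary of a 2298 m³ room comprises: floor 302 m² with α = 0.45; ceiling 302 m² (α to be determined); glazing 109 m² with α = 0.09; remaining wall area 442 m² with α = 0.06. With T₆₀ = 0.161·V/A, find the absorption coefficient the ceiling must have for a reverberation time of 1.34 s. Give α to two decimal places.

From T₆₀ = 0.161·V/A, the target T₆₀ = 1.34 s needs A = 0.161·2298/1.34 = 276.10 m².
Absorption from the other surfaces = 302·0.45 + 109·0.09 + 442·0.06 = 172.23 m², so the ceiling must supply 103.87 m² over 302 m².
α = 103.87/302 = 0.344.

0.34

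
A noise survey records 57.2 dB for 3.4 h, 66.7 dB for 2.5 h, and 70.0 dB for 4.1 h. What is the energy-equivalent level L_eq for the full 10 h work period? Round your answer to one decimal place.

The energy average is taken in the linear domain: L_eq = 10·log₁₀[(Σ tᵢ·10^(Lᵢ/10))/T], T = 10 h.
Σ tᵢ·10^(Lᵢ/10) = 3.4·10^(57.2/10) + 2.5·10^(66.7/10) + 4.1·10^(70.0/10) = 5.448e+07.
L_eq = 10·log₁₀(5.448e+07/10) = 67.36 dB.

67.4 dB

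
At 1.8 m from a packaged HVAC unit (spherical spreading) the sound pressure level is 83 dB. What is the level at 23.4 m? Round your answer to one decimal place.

60.7 dB

Spherical spreading from a point source gives a 20·log₁₀(r₂/r₁) drop.
L₂ = 83 − 20·log₁₀(23.4/1.8) = 83 − 22.279 = 60.72 dB.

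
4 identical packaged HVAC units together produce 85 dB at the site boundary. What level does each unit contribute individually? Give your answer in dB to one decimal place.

79.0 dB

For N identical incoherent sources L_total = L₁ + 10·log₁₀ N, so L₁ = 85 − 10·log₁₀(4) = 85 − 6.021.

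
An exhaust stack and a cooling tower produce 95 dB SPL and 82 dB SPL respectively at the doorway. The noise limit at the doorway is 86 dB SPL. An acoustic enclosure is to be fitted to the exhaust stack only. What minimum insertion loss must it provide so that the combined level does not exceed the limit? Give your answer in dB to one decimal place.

Fixed contribution from the other source: Σ 10^(L/10) = 10^(82/10) = 1.585e+08 (82.00 dB SPL).
The limit corresponds to 10^(86/10) = 3.981e+08; subtracting the fixed part leaves 2.396e+08 for the exhaust stack, i.e. 83.80 dB SPL.
So the exhaust stack must be reduced from 95 to 83.80 dB SPL: IL = 11.20 dB.

11.2 dB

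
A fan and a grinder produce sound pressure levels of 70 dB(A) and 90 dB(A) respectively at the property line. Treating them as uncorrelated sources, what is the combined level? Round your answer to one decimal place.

90.0 dB(A)

For uncorrelated sources the intensities add, so convert each level to linear form, sum, and take 10·log₁₀ of the total.
Σ 10^(L/10) = 10^(70/10) + 10^(90/10) = 1.010e+09.
L_total = 10·log₁₀(1.010e+09) = 90.04 dB(A).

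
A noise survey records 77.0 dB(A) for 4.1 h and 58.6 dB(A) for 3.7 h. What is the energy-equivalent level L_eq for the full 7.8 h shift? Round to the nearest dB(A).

Weight each interval's intensity by its duration and average over T = 7.8 h:
Σ tᵢ·10^(Lᵢ/10) = 4.1·10^(77.0/10) + 3.7·10^(58.6/10) = 2.082e+08.
L_eq = 10·log₁₀(2.082e+08/7.8) = 74.26 dB(A).

74 dB(A)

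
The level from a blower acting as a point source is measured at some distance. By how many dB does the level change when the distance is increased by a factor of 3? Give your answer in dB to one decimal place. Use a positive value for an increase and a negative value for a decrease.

Point-source spreading: ΔL = −20·log₁₀(r₂/r₁).
ΔL = −20·log₁₀(3) = -9.54 dB.

-9.5 dB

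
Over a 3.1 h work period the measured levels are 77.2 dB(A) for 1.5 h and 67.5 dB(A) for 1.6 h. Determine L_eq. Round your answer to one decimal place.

74.5 dB(A)

L_eq = 10·log₁₀[(1/T)·Σ tᵢ·10^(Lᵢ/10)] with T = 3.1 h.
Σ tᵢ·10^(Lᵢ/10) = 1.5·10^(77.2/10) + 1.6·10^(67.5/10) = 8.772e+07.
L_eq = 10·log₁₀(8.772e+07/3.1) = 74.52 dB(A).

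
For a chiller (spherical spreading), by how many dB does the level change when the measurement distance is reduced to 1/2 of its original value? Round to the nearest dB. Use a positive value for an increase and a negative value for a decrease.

Point-source spreading: ΔL = −20·log₁₀(r₂/r₁).
ΔL = −20·log₁₀(0.5) = +6.02 dB.

+6 dB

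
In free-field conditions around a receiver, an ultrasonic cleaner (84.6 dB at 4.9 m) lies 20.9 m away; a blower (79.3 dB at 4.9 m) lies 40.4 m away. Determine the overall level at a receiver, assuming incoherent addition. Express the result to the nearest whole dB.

72 dB

First find each source's level at the receiver (point-source: −20·log₁₀(r/r_ref)), then combine on an intensity basis.
ultrasonic cleaner: 84.6 − 20·log₁₀(20.9/4.9) = 84.6 − 12.60 = 72.00 dB.
blower: 79.3 − 20·log₁₀(40.4/4.9) = 79.3 − 18.32 = 60.98 dB.
Σ 10^(L/10) = 1.710e+07 → L_total = 10·log₁₀(1.710e+07) = 72.33 dB.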